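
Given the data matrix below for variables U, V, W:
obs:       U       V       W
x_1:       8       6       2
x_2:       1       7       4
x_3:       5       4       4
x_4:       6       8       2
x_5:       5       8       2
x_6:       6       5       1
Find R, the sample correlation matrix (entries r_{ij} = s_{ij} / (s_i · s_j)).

Step 1 — column means:
  mean(U) = (8 + 1 + 5 + 6 + 5 + 6) / 6 = 31/6 = 5.1667
  mean(V) = (6 + 7 + 4 + 8 + 8 + 5) / 6 = 38/6 = 6.3333
  mean(W) = (2 + 4 + 4 + 2 + 2 + 1) / 6 = 15/6 = 2.5

Step 2 — sample variances and covariances s[i,j] = (1/(n-1)) · Σ_k (x_{k,i} - mean_i) · (x_{k,j} - mean_j), with n-1 = 5:
  s[U,U] = ((2.8333)·(2.8333) + (-4.1667)·(-4.1667) + (-0.1667)·(-0.1667) + (0.8333)·(0.8333) + (-0.1667)·(-0.1667) + (0.8333)·(0.8333)) / 5 = 26.8333/5 = 5.3667
  s[U,V] = ((2.8333)·(-0.3333) + (-4.1667)·(0.6667) + (-0.1667)·(-2.3333) + (0.8333)·(1.6667) + (-0.1667)·(1.6667) + (0.8333)·(-1.3333)) / 5 = -3.3333/5 = -0.6667
  s[U,W] = ((2.8333)·(-0.5) + (-4.1667)·(1.5) + (-0.1667)·(1.5) + (0.8333)·(-0.5) + (-0.1667)·(-0.5) + (0.8333)·(-1.5)) / 5 = -9.5/5 = -1.9
  s[V,V] = ((-0.3333)·(-0.3333) + (0.6667)·(0.6667) + (-2.3333)·(-2.3333) + (1.6667)·(1.6667) + (1.6667)·(1.6667) + (-1.3333)·(-1.3333)) / 5 = 13.3333/5 = 2.6667
  s[V,W] = ((-0.3333)·(-0.5) + (0.6667)·(1.5) + (-2.3333)·(1.5) + (1.6667)·(-0.5) + (1.6667)·(-0.5) + (-1.3333)·(-1.5)) / 5 = -2/5 = -0.4
  s[W,W] = ((-0.5)·(-0.5) + (1.5)·(1.5) + (1.5)·(1.5) + (-0.5)·(-0.5) + (-0.5)·(-0.5) + (-1.5)·(-1.5)) / 5 = 7.5/5 = 1.5
  Sample standard deviations s_i = √(s[i,i]):
  s(U) = √(5.3667) = 2.3166
  s(V) = √(2.6667) = 1.633
  s(W) = √(1.5) = 1.2247

Step 3 — r_{ij} = s_{ij} / (s_i · s_j):
  r[U,U] = 1 (diagonal).
  r[U,V] = -0.6667 / (2.3166 · 1.633) = -0.6667 / 3.783 = -0.1762
  r[U,W] = -1.9 / (2.3166 · 1.2247) = -1.9 / 2.8373 = -0.6697
  r[V,V] = 1 (diagonal).
  r[V,W] = -0.4 / (1.633 · 1.2247) = -0.4 / 2 = -0.2
  r[W,W] = 1 (diagonal).

R is symmetric with unit diagonal. Assembling:

R = [[1, -0.1762, -0.6697],
 [-0.1762, 1, -0.2],
 [-0.6697, -0.2, 1]]


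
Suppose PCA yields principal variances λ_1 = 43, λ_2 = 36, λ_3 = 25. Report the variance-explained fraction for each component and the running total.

Step 1 — total variance = trace(Sigma) = Σ λ_i = 43 + 36 + 25 = 104.

Step 2 — fraction explained by component i = λ_i / Σ λ:
  PC1: 43/104 = 0.4135
  PC2: 36/104 = 0.3462
  PC3: 25/104 = 0.2404

Step 3 — cumulative fraction after k components = (λ_1 + ... + λ_k) / Σ λ:
  k = 1: 43/104 = 0.4135
  k = 2: (43 + 36)/104 = 79/104 = 0.7596
  k = 3: (43 + 36 + 25)/104 = 104/104 = 1

Summary (fraction, with percent):

explained: PC1 0.4135 (41.35%), PC2 0.3462 (34.62%), PC3 0.2404 (24.04%);  cumulative: 0.4135, 0.7596, 1


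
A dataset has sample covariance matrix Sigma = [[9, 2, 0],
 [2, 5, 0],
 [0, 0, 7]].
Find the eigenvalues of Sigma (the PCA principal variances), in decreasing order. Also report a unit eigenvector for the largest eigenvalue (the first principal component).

Step 1 — characteristic polynomial p(λ) = det(λI - Sigma) = λ³ - tr·λ² + c_1·λ - det, where tr = trace, c_1 = sum of the principal 2×2 minors, det = det(Sigma):
  tr = 9 + 5 + 7 = 21,
  c_1 = (9·5 - (2)²) + (9·7 - (0)²) + (5·7 - (0)²) = 41 + 63 + 35 = 139,
  det = 9·(5·7 - (0)²) - (2)·((2)·7 - (0)·(0)) + (0)·((2)·(0) - 5·(0)) = 9·(35) - (2)·(14) + (0)·(0) = 287.
  So p(λ) = λ³ - 21λ² + 139λ - 287.
Step 2 — look for an integer root (rational root theorem: any rational root is an integer divisor of 287). Testing λ = 7:
  p(7) = 343 - 1029 + 973 - 287 = 0  ✓
  Dividing out (λ - 7): p(λ) = (λ - 7)(λ² - 14λ + 41).
Step 3 — remaining eigenvalues from the quadratic λ² - 14λ + 41 = 0:
  Δ = 14² - 4·41 = 196 - 164 = 32,  λ = (14 ± √32)/2 = (14 ± 5.6569)/2 ≈ 9.8284 or 4.1716.
  Sorted: λ_1 = 9.8284,  λ_2 = 7,  λ_3 = 4.1716  (check: sum = 21 = tr ✓).

Step 4 — unit eigenvector for λ_1 ≈ 9.8284: v spans the null space of (Sigma - λ_1 I), whose rows are
  r_1 = (-0.8284, 2, 0),  r_2 = (2, -4.8284, 0),  r_3 = (0, 0, -2.8284).
  v is orthogonal to every row, so take v ∝ r_1 × r_3 = ((2)·(-2.8284) - (0)·(0), (0)·(0) - (-0.8284)·(-2.8284), (-0.8284)·(0) - (2)·(0)) ≈ (-5.6569, -2.3431, 0).
  Rescale (multiply by -1 so the first nonzero entry is positive): u = (5.6569, 2.3431, 0).
  ||u|| = √((5.6569)² + (2.3431)² + (0)²) = √(37.4903) ≈ 6.1229,  v_1 = u/||u|| ≈ (0.9239, 0.3827, 0) (||v_1|| = 1).

λ_1 = 9.8284,  λ_2 = 7,  λ_3 = 4.1716;  v_1 ≈ (0.9239, 0.3827, 0)


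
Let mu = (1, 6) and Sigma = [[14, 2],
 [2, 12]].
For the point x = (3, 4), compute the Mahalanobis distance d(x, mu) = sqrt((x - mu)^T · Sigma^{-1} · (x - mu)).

Step 1 — centre the observation: (x - mu) = (2, -2).

Step 2 — invert Sigma. det(Sigma) = 14·12 - (2)² = 164.
  Sigma^{-1} = (1/det) · [[d, -b], [-b, a]] = [[0.0732, -0.0122],
 [-0.0122, 0.0854]].

Step 3 — form the quadratic (x - mu)^T · Sigma^{-1} · (x - mu):
  Sigma^{-1} · (x - mu) = (0.1707, -0.1951).
  (x - mu)^T · [Sigma^{-1} · (x - mu)] = (2)·(0.1707) + (-2)·(-0.1951) = 0.7317.

Step 4 — take square root: d = √(0.7317) ≈ 0.8554.

d(x, mu) = √(0.7317) ≈ 0.8554


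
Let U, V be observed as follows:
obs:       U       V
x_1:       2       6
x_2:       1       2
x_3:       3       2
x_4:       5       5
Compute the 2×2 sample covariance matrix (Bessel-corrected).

Step 1 — column means:
  mean(U) = (2 + 1 + 3 + 5) / 4 = 11/4 = 2.75
  mean(V) = (6 + 2 + 2 + 5) / 4 = 15/4 = 3.75

Step 2 — sample covariance S[i,j] = (1/(n-1)) · Σ_k (x_{k,i} - mean_i) · (x_{k,j} - mean_j), with n-1 = 3.
  S[U,U] = ((-0.75)·(-0.75) + (-1.75)·(-1.75) + (0.25)·(0.25) + (2.25)·(2.25)) / 3 = 8.75/3 = 2.9167
  S[U,V] = ((-0.75)·(2.25) + (-1.75)·(-1.75) + (0.25)·(-1.75) + (2.25)·(1.25)) / 3 = 3.75/3 = 1.25
  S[V,V] = ((2.25)·(2.25) + (-1.75)·(-1.75) + (-1.75)·(-1.75) + (1.25)·(1.25)) / 3 = 12.75/3 = 4.25

S is symmetric (S[j,i] = S[i,j]). Assembling:

S = [[2.9167, 1.25],
 [1.25, 4.25]]


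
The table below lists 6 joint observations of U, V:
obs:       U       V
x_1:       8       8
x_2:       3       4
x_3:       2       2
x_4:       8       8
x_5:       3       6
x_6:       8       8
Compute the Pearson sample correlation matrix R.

Step 1 — column means:
  mean(U) = (8 + 3 + 2 + 8 + 3 + 8) / 6 = 32/6 = 5.3333
  mean(V) = (8 + 4 + 2 + 8 + 6 + 8) / 6 = 36/6 = 6

Step 2 — sample variances and covariances s[i,j] = (1/(n-1)) · Σ_k (x_{k,i} - mean_i) · (x_{k,j} - mean_j), with n-1 = 5:
  s[U,U] = ((2.6667)·(2.6667) + (-2.3333)·(-2.3333) + (-3.3333)·(-3.3333) + (2.6667)·(2.6667) + (-2.3333)·(-2.3333) + (2.6667)·(2.6667)) / 5 = 43.3333/5 = 8.6667
  s[U,V] = ((2.6667)·(2) + (-2.3333)·(-2) + (-3.3333)·(-4) + (2.6667)·(2) + (-2.3333)·(0) + (2.6667)·(2)) / 5 = 34/5 = 6.8
  s[V,V] = ((2)·(2) + (-2)·(-2) + (-4)·(-4) + (2)·(2) + (0)·(0) + (2)·(2)) / 5 = 32/5 = 6.4
  Sample standard deviations s_i = √(s[i,i]):
  s(U) = √(8.6667) = 2.9439
  s(V) = √(6.4) = 2.5298

Step 3 — r_{ij} = s_{ij} / (s_i · s_j):
  r[U,U] = 1 (diagonal).
  r[U,V] = 6.8 / (2.9439 · 2.5298) = 6.8 / 7.4476 = 0.913
  r[V,V] = 1 (diagonal).

R is symmetric with unit diagonal. Assembling:

R = [[1, 0.913],
 [0.913, 1]]


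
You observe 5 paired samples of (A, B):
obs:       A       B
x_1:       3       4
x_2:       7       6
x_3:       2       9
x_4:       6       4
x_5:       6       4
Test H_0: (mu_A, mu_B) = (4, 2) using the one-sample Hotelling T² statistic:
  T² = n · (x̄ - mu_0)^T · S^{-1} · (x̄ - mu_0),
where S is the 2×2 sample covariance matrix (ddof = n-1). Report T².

Step 1 — sample mean vector:
  mean(A) = (3 + 7 + 2 + 6 + 6) / 5 = 24/5 = 4.8
  mean(B) = (4 + 6 + 9 + 4 + 4) / 5 = 27/5 = 5.4
  x̄ = (4.8, 5.4),  deviation x̄ - mu_0 = (4.8, 5.4) - (4, 2) = (0.8, 3.4).

Step 2 — sample covariance matrix, S[i,j] = (1/(n-1)) · Σ_k (x_{k,i} - mean_i) · (x_{k,j} - mean_j), divisor n-1 = 4:
  S[A,A] = ((-1.8)·(-1.8) + (2.2)·(2.2) + (-2.8)·(-2.8) + (1.2)·(1.2) + (1.2)·(1.2)) / 4 = 18.8/4 = 4.7
  S[A,B] = ((-1.8)·(-1.4) + (2.2)·(0.6) + (-2.8)·(3.6) + (1.2)·(-1.4) + (1.2)·(-1.4)) / 4 = -9.6/4 = -2.4
  S[B,B] = ((-1.4)·(-1.4) + (0.6)·(0.6) + (3.6)·(3.6) + (-1.4)·(-1.4) + (-1.4)·(-1.4)) / 4 = 19.2/4 = 4.8
  S = [[4.7, -2.4],
 [-2.4, 4.8]].

Step 3 — invert S. det(S) = 4.7·4.8 - (-2.4)² = 16.8.
  S^{-1} = (1/det) · [[d, -b], [-b, a]] = [[0.2857, 0.1429],
 [0.1429, 0.2798]].

Step 4 — quadratic form (x̄ - mu_0)^T · S^{-1} · (x̄ - mu_0):
  S^{-1} · (x̄ - mu_0) = (0.7143, 1.0655),
  (x̄ - mu_0)^T · [...] = (0.8)·(0.7143) + (3.4)·(1.0655) = 4.194.

Step 5 — scale by n: T² = 5 · 4.194 = 20.9702.

T² ≈ 20.9702


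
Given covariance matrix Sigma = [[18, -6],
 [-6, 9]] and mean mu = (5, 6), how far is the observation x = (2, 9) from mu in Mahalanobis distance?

Step 1 — centre the observation: (x - mu) = (-3, 3).

Step 2 — invert Sigma. det(Sigma) = 18·9 - (-6)² = 126.
  Sigma^{-1} = (1/det) · [[d, -b], [-b, a]] = [[0.0714, 0.0476],
 [0.0476, 0.1429]].

Step 3 — form the quadratic (x - mu)^T · Sigma^{-1} · (x - mu):
  Sigma^{-1} · (x - mu) = (-0.0714, 0.2857).
  (x - mu)^T · [Sigma^{-1} · (x - mu)] = (-3)·(-0.0714) + (3)·(0.2857) = 1.0714.

Step 4 — take square root: d = √(1.0714) ≈ 1.0351.

d(x, mu) = √(1.0714) ≈ 1.0351


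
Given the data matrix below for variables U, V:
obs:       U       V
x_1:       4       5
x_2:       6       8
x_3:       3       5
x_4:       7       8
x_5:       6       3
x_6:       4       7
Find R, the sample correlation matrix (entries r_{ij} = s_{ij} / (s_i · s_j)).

Step 1 — column means:
  mean(U) = (4 + 6 + 3 + 7 + 6 + 4) / 6 = 30/6 = 5
  mean(V) = (5 + 8 + 5 + 8 + 3 + 7) / 6 = 36/6 = 6

Step 2 — sample variances and covariances s[i,j] = (1/(n-1)) · Σ_k (x_{k,i} - mean_i) · (x_{k,j} - mean_j), with n-1 = 5:
  s[U,U] = ((-1)·(-1) + (1)·(1) + (-2)·(-2) + (2)·(2) + (1)·(1) + (-1)·(-1)) / 5 = 12/5 = 2.4
  s[U,V] = ((-1)·(-1) + (1)·(2) + (-2)·(-1) + (2)·(2) + (1)·(-3) + (-1)·(1)) / 5 = 5/5 = 1
  s[V,V] = ((-1)·(-1) + (2)·(2) + (-1)·(-1) + (2)·(2) + (-3)·(-3) + (1)·(1)) / 5 = 20/5 = 4
  Sample standard deviations s_i = √(s[i,i]):
  s(U) = √(2.4) = 1.5492
  s(V) = √(4) = 2

Step 3 — r_{ij} = s_{ij} / (s_i · s_j):
  r[U,U] = 1 (diagonal).
  r[U,V] = 1 / (1.5492 · 2) = 1 / 3.0984 = 0.3227
  r[V,V] = 1 (diagonal).

R is symmetric with unit diagonal. Assembling:

R = [[1, 0.3227],
 [0.3227, 1]]


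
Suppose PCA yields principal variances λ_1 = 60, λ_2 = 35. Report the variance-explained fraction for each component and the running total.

Step 1 — total variance = trace(Sigma) = Σ λ_i = 60 + 35 = 95.

Step 2 — fraction explained by component i = λ_i / Σ λ:
  PC1: 60/95 = 0.6316
  PC2: 35/95 = 0.3684

Step 3 — cumulative fraction after k components = (λ_1 + ... + λ_k) / Σ λ:
  k = 1: 60/95 = 0.6316
  k = 2: (60 + 35)/95 = 95/95 = 1

Summary (fraction, with percent):

explained: PC1 0.6316 (63.16%), PC2 0.3684 (36.84%);  cumulative: 0.6316, 1


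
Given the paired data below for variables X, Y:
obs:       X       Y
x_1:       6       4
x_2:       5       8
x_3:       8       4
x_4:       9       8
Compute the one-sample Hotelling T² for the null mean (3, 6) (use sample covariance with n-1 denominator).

Step 1 — sample mean vector:
  mean(X) = (6 + 5 + 8 + 9) / 4 = 28/4 = 7
  mean(Y) = (4 + 8 + 4 + 8) / 4 = 24/4 = 6
  x̄ = (7, 6),  deviation x̄ - mu_0 = (7, 6) - (3, 6) = (4, 0).

Step 2 — sample covariance matrix, S[i,j] = (1/(n-1)) · Σ_k (x_{k,i} - mean_i) · (x_{k,j} - mean_j), divisor n-1 = 3:
  S[X,X] = ((-1)·(-1) + (-2)·(-2) + (1)·(1) + (2)·(2)) / 3 = 10/3 = 3.3333
  S[X,Y] = ((-1)·(-2) + (-2)·(2) + (1)·(-2) + (2)·(2)) / 3 = 0/3 = 0
  S[Y,Y] = ((-2)·(-2) + (2)·(2) + (-2)·(-2) + (2)·(2)) / 3 = 16/3 = 5.3333
  S = [[3.3333, 0],
 [0, 5.3333]].

Step 3 — invert S. det(S) = 3.3333·5.3333 - (0)² = 17.7778.
  S^{-1} = (1/det) · [[d, -b], [-b, a]] = [[0.3, 0],
 [0, 0.1875]].

Step 4 — quadratic form (x̄ - mu_0)^T · S^{-1} · (x̄ - mu_0):
  S^{-1} · (x̄ - mu_0) = (1.2, 0),
  (x̄ - mu_0)^T · [...] = (4)·(1.2) + (0)·(0) = 4.8.

Step 5 — scale by n: T² = 4 · 4.8 = 19.2.

T² ≈ 19.2


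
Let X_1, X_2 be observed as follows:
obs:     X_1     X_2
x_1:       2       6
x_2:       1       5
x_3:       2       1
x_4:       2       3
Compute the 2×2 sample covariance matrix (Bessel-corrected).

Step 1 — column means:
  mean(X_1) = (2 + 1 + 2 + 2) / 4 = 7/4 = 1.75
  mean(X_2) = (6 + 5 + 1 + 3) / 4 = 15/4 = 3.75

Step 2 — sample covariance S[i,j] = (1/(n-1)) · Σ_k (x_{k,i} - mean_i) · (x_{k,j} - mean_j), with n-1 = 3.
  S[X_1,X_1] = ((0.25)·(0.25) + (-0.75)·(-0.75) + (0.25)·(0.25) + (0.25)·(0.25)) / 3 = 0.75/3 = 0.25
  S[X_1,X_2] = ((0.25)·(2.25) + (-0.75)·(1.25) + (0.25)·(-2.75) + (0.25)·(-0.75)) / 3 = -1.25/3 = -0.4167
  S[X_2,X_2] = ((2.25)·(2.25) + (1.25)·(1.25) + (-2.75)·(-2.75) + (-0.75)·(-0.75)) / 3 = 14.75/3 = 4.9167

S is symmetric (S[j,i] = S[i,j]). Assembling:

S = [[0.25, -0.4167],
 [-0.4167, 4.9167]]


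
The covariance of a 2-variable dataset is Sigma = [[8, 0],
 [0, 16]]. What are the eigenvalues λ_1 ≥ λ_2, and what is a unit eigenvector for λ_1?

Step 1 — characteristic polynomial of 2×2 Sigma:
  det(Sigma - λI) = λ² - trace · λ + det = 0.
  trace = 8 + 16 = 24, det = 8·16 - (0)² = 128.
Step 2 — discriminant:
  Δ = trace² - 4·det = 576 - 512 = 64.
Step 3 — eigenvalues:
  λ = (trace ± √Δ)/2 = (24 ± 8)/2,
  λ_1 = 16,  λ_2 = 8.

Step 4 — unit eigenvector for λ_1: Sigma is diagonal, so its eigenvectors are the coordinate axes. λ_1 = 16 is the diagonal entry on the second coordinate axis, hence
  v_1 = (0, 1) (||v_1|| = 1).

λ_1 = 16,  λ_2 = 8;  v_1 ≈ (0, 1)


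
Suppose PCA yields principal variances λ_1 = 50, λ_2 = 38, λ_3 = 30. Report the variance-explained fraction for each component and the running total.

Step 1 — total variance = trace(Sigma) = Σ λ_i = 50 + 38 + 30 = 118.

Step 2 — fraction explained by component i = λ_i / Σ λ:
  PC1: 50/118 = 0.4237
  PC2: 38/118 = 0.322
  PC3: 30/118 = 0.2542

Step 3 — cumulative fraction after k components = (λ_1 + ... + λ_k) / Σ λ:
  k = 1: 50/118 = 0.4237
  k = 2: (50 + 38)/118 = 88/118 = 0.7458
  k = 3: (50 + 38 + 30)/118 = 118/118 = 1

Summary (fraction, with percent):

explained: PC1 0.4237 (42.37%), PC2 0.322 (32.2%), PC3 0.2542 (25.42%);  cumulative: 0.4237, 0.7458, 1


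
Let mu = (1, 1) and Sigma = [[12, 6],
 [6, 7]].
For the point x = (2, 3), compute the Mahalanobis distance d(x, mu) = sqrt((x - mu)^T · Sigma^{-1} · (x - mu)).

Step 1 — centre the observation: (x - mu) = (1, 2).

Step 2 — invert Sigma. det(Sigma) = 12·7 - (6)² = 48.
  Sigma^{-1} = (1/det) · [[d, -b], [-b, a]] = [[0.1458, -0.125],
 [-0.125, 0.25]].

Step 3 — form the quadratic (x - mu)^T · Sigma^{-1} · (x - mu):
  Sigma^{-1} · (x - mu) = (-0.1042, 0.375).
  (x - mu)^T · [Sigma^{-1} · (x - mu)] = (1)·(-0.1042) + (2)·(0.375) = 0.6458.

Step 4 — take square root: d = √(0.6458) ≈ 0.8036.

d(x, mu) = √(0.6458) ≈ 0.8036


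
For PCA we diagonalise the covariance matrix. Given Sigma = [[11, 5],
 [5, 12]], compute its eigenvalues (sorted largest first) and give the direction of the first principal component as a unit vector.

Step 1 — characteristic polynomial of 2×2 Sigma:
  det(Sigma - λI) = λ² - trace · λ + det = 0.
  trace = 11 + 12 = 23, det = 11·12 - (5)² = 107.
Step 2 — discriminant:
  Δ = trace² - 4·det = 529 - 428 = 101.
Step 3 — eigenvalues:
  λ = (trace ± √Δ)/2 = (23 ± 10.0499)/2,
  λ_1 = 16.5249,  λ_2 = 6.4751.

Step 4 — unit eigenvector for λ_1: solve (Sigma - λ_1 I)v = 0. First row:
  (11 - 16.5249)·v_x + (5)·v_y = 0, i.e. (-5.5249)·v_x + (5)·v_y = 0,
  so v ∝ (b, λ_1 - a) = (5, 5.5249) = u.
  ||u|| = √((5)² + (5.5249)²) = √(55.5249) ≈ 7.4515,
  v_1 = u/||u|| ≈ (0.671, 0.7415) (||v_1|| = 1).

λ_1 = 16.5249,  λ_2 = 6.4751;  v_1 ≈ (0.671, 0.7415)


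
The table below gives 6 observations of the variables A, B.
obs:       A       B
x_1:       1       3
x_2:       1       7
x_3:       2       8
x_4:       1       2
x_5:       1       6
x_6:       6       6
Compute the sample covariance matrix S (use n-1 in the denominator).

Step 1 — column means:
  mean(A) = (1 + 1 + 2 + 1 + 1 + 6) / 6 = 12/6 = 2
  mean(B) = (3 + 7 + 8 + 2 + 6 + 6) / 6 = 32/6 = 5.3333

Step 2 — sample covariance S[i,j] = (1/(n-1)) · Σ_k (x_{k,i} - mean_i) · (x_{k,j} - mean_j), with n-1 = 5.
  S[A,A] = ((-1)·(-1) + (-1)·(-1) + (0)·(0) + (-1)·(-1) + (-1)·(-1) + (4)·(4)) / 5 = 20/5 = 4
  S[A,B] = ((-1)·(-2.3333) + (-1)·(1.6667) + (0)·(2.6667) + (-1)·(-3.3333) + (-1)·(0.6667) + (4)·(0.6667)) / 5 = 6/5 = 1.2
  S[B,B] = ((-2.3333)·(-2.3333) + (1.6667)·(1.6667) + (2.6667)·(2.6667) + (-3.3333)·(-3.3333) + (0.6667)·(0.6667) + (0.6667)·(0.6667)) / 5 = 27.3333/5 = 5.4667

S is symmetric (S[j,i] = S[i,j]). Assembling:

S = [[4, 1.2],
 [1.2, 5.4667]]


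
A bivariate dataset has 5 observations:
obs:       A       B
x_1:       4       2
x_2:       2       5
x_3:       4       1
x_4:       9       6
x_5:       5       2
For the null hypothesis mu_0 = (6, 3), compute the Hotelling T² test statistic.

Step 1 — sample mean vector:
  mean(A) = (4 + 2 + 4 + 9 + 5) / 5 = 24/5 = 4.8
  mean(B) = (2 + 5 + 1 + 6 + 2) / 5 = 16/5 = 3.2
  x̄ = (4.8, 3.2),  deviation x̄ - mu_0 = (4.8, 3.2) - (6, 3) = (-1.2, 0.2).

Step 2 — sample covariance matrix, S[i,j] = (1/(n-1)) · Σ_k (x_{k,i} - mean_i) · (x_{k,j} - mean_j), divisor n-1 = 4:
  S[A,A] = ((-0.8)·(-0.8) + (-2.8)·(-2.8) + (-0.8)·(-0.8) + (4.2)·(4.2) + (0.2)·(0.2)) / 4 = 26.8/4 = 6.7
  S[A,B] = ((-0.8)·(-1.2) + (-2.8)·(1.8) + (-0.8)·(-2.2) + (4.2)·(2.8) + (0.2)·(-1.2)) / 4 = 9.2/4 = 2.3
  S[B,B] = ((-1.2)·(-1.2) + (1.8)·(1.8) + (-2.2)·(-2.2) + (2.8)·(2.8) + (-1.2)·(-1.2)) / 4 = 18.8/4 = 4.7
  S = [[6.7, 2.3],
 [2.3, 4.7]].

Step 3 — invert S. det(S) = 6.7·4.7 - (2.3)² = 26.2.
  S^{-1} = (1/det) · [[d, -b], [-b, a]] = [[0.1794, -0.0878],
 [-0.0878, 0.2557]].

Step 4 — quadratic form (x̄ - mu_0)^T · S^{-1} · (x̄ - mu_0):
  S^{-1} · (x̄ - mu_0) = (-0.2328, 0.1565),
  (x̄ - mu_0)^T · [...] = (-1.2)·(-0.2328) + (0.2)·(0.1565) = 0.3107.

Step 5 — scale by n: T² = 5 · 0.3107 = 1.5534.

T² ≈ 1.5534


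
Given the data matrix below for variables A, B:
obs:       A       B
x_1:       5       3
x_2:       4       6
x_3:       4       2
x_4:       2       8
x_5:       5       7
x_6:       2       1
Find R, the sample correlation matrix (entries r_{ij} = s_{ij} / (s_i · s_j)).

Step 1 — column means:
  mean(A) = (5 + 4 + 4 + 2 + 5 + 2) / 6 = 22/6 = 3.6667
  mean(B) = (3 + 6 + 2 + 8 + 7 + 1) / 6 = 27/6 = 4.5

Step 2 — sample variances and covariances s[i,j] = (1/(n-1)) · Σ_k (x_{k,i} - mean_i) · (x_{k,j} - mean_j), with n-1 = 5:
  s[A,A] = ((1.3333)·(1.3333) + (0.3333)·(0.3333) + (0.3333)·(0.3333) + (-1.6667)·(-1.6667) + (1.3333)·(1.3333) + (-1.6667)·(-1.6667)) / 5 = 9.3333/5 = 1.8667
  s[A,B] = ((1.3333)·(-1.5) + (0.3333)·(1.5) + (0.3333)·(-2.5) + (-1.6667)·(3.5) + (1.3333)·(2.5) + (-1.6667)·(-3.5)) / 5 = 1/5 = 0.2
  s[B,B] = ((-1.5)·(-1.5) + (1.5)·(1.5) + (-2.5)·(-2.5) + (3.5)·(3.5) + (2.5)·(2.5) + (-3.5)·(-3.5)) / 5 = 41.5/5 = 8.3
  Sample standard deviations s_i = √(s[i,i]):
  s(A) = √(1.8667) = 1.3663
  s(B) = √(8.3) = 2.881

Step 3 — r_{ij} = s_{ij} / (s_i · s_j):
  r[A,A] = 1 (diagonal).
  r[A,B] = 0.2 / (1.3663 · 2.881) = 0.2 / 3.9362 = 0.0508
  r[B,B] = 1 (diagonal).

R is symmetric with unit diagonal. Assembling:

R = [[1, 0.0508],
 [0.0508, 1]]


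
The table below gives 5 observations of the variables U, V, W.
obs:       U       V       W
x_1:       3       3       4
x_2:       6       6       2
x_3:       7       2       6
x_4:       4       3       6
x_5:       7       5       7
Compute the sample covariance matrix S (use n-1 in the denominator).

Step 1 — column means:
  mean(U) = (3 + 6 + 7 + 4 + 7) / 5 = 27/5 = 5.4
  mean(V) = (3 + 6 + 2 + 3 + 5) / 5 = 19/5 = 3.8
  mean(W) = (4 + 2 + 6 + 6 + 7) / 5 = 25/5 = 5

Step 2 — sample covariance S[i,j] = (1/(n-1)) · Σ_k (x_{k,i} - mean_i) · (x_{k,j} - mean_j), with n-1 = 4.
  S[U,U] = ((-2.4)·(-2.4) + (0.6)·(0.6) + (1.6)·(1.6) + (-1.4)·(-1.4) + (1.6)·(1.6)) / 4 = 13.2/4 = 3.3
  S[U,V] = ((-2.4)·(-0.8) + (0.6)·(2.2) + (1.6)·(-1.8) + (-1.4)·(-0.8) + (1.6)·(1.2)) / 4 = 3.4/4 = 0.85
  S[U,W] = ((-2.4)·(-1) + (0.6)·(-3) + (1.6)·(1) + (-1.4)·(1) + (1.6)·(2)) / 4 = 4/4 = 1
  S[V,V] = ((-0.8)·(-0.8) + (2.2)·(2.2) + (-1.8)·(-1.8) + (-0.8)·(-0.8) + (1.2)·(1.2)) / 4 = 10.8/4 = 2.7
  S[V,W] = ((-0.8)·(-1) + (2.2)·(-3) + (-1.8)·(1) + (-0.8)·(1) + (1.2)·(2)) / 4 = -6/4 = -1.5
  S[W,W] = ((-1)·(-1) + (-3)·(-3) + (1)·(1) + (1)·(1) + (2)·(2)) / 4 = 16/4 = 4

S is symmetric (S[j,i] = S[i,j]). Assembling:

S = [[3.3, 0.85, 1],
 [0.85, 2.7, -1.5],
 [1, -1.5, 4]]


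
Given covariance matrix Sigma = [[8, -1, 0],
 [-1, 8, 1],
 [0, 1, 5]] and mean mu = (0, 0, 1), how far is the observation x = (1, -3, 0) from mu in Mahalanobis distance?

Step 1 — centre the observation: (x - mu) = (1, -3, -1).

Step 2 — invert Sigma (cofactor / det for 3×3, or solve directly):
  Sigma^{-1} = [[0.127, 0.0163, -0.0033],
 [0.0163, 0.1303, -0.0261],
 [-0.0033, -0.0261, 0.2052]].

Step 3 — form the quadratic (x - mu)^T · Sigma^{-1} · (x - mu):
  Sigma^{-1} · (x - mu) = (0.0814, -0.3485, -0.1303).
  (x - mu)^T · [Sigma^{-1} · (x - mu)] = (1)·(0.0814) + (-3)·(-0.3485) + (-1)·(-0.1303) = 1.2573.

Step 4 — take square root: d = √(1.2573) ≈ 1.1213.

d(x, mu) = √(1.2573) ≈ 1.1213


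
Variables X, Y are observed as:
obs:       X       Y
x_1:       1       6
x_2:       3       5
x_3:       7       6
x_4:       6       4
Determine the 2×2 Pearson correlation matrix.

Step 1 — column means:
  mean(X) = (1 + 3 + 7 + 6) / 4 = 17/4 = 4.25
  mean(Y) = (6 + 5 + 6 + 4) / 4 = 21/4 = 5.25

Step 2 — sample variances and covariances s[i,j] = (1/(n-1)) · Σ_k (x_{k,i} - mean_i) · (x_{k,j} - mean_j), with n-1 = 3:
  s[X,X] = ((-3.25)·(-3.25) + (-1.25)·(-1.25) + (2.75)·(2.75) + (1.75)·(1.75)) / 3 = 22.75/3 = 7.5833
  s[X,Y] = ((-3.25)·(0.75) + (-1.25)·(-0.25) + (2.75)·(0.75) + (1.75)·(-1.25)) / 3 = -2.25/3 = -0.75
  s[Y,Y] = ((0.75)·(0.75) + (-0.25)·(-0.25) + (0.75)·(0.75) + (-1.25)·(-1.25)) / 3 = 2.75/3 = 0.9167
  Sample standard deviations s_i = √(s[i,i]):
  s(X) = √(7.5833) = 2.7538
  s(Y) = √(0.9167) = 0.9574

Step 3 — r_{ij} = s_{ij} / (s_i · s_j):
  r[X,X] = 1 (diagonal).
  r[X,Y] = -0.75 / (2.7538 · 0.9574) = -0.75 / 2.6365 = -0.2845
  r[Y,Y] = 1 (diagonal).

R is symmetric with unit diagonal. Assembling:

R = [[1, -0.2845],
 [-0.2845, 1]]


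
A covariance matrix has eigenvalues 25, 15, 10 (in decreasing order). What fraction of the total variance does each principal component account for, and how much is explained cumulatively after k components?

Step 1 — total variance = trace(Sigma) = Σ λ_i = 25 + 15 + 10 = 50.

Step 2 — fraction explained by component i = λ_i / Σ λ:
  PC1: 25/50 = 0.5
  PC2: 15/50 = 0.3
  PC3: 10/50 = 0.2

Step 3 — cumulative fraction after k components = (λ_1 + ... + λ_k) / Σ λ:
  k = 1: 25/50 = 0.5
  k = 2: (25 + 15)/50 = 40/50 = 0.8
  k = 3: (25 + 15 + 10)/50 = 50/50 = 1

Summary (fraction, with percent):

explained: PC1 0.5 (50%), PC2 0.3 (30%), PC3 0.2 (20%);  cumulative: 0.5, 0.8, 1


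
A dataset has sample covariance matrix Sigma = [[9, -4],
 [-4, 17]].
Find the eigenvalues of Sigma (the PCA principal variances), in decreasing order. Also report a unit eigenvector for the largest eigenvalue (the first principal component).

Step 1 — characteristic polynomial of 2×2 Sigma:
  det(Sigma - λI) = λ² - trace · λ + det = 0.
  trace = 9 + 17 = 26, det = 9·17 - (-4)² = 137.
Step 2 — discriminant:
  Δ = trace² - 4·det = 676 - 548 = 128.
Step 3 — eigenvalues:
  λ = (trace ± √Δ)/2 = (26 ± 11.3137)/2,
  λ_1 = 18.6569,  λ_2 = 7.3431.

Step 4 — unit eigenvector for λ_1: solve (Sigma - λ_1 I)v = 0. First row:
  (9 - 18.6569)·v_x + (-4)·v_y = 0, i.e. (-9.6569)·v_x + (-4)·v_y = 0,
  so v ∝ (b, λ_1 - a) = (-4, 9.6569); multiply by -1 so the first entry is positive: u = (4, -9.6569).
  ||u|| = √((4)² + (-9.6569)²) = √(109.2548) ≈ 10.4525,
  v_1 = u/||u|| ≈ (0.3827, -0.9239) (||v_1|| = 1).

λ_1 = 18.6569,  λ_2 = 7.3431;  v_1 ≈ (0.3827, -0.9239)


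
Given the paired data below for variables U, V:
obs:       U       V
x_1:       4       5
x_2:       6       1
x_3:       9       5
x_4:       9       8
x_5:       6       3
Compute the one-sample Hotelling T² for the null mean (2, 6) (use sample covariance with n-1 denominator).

Step 1 — sample mean vector:
  mean(U) = (4 + 6 + 9 + 9 + 6) / 5 = 34/5 = 6.8
  mean(V) = (5 + 1 + 5 + 8 + 3) / 5 = 22/5 = 4.4
  x̄ = (6.8, 4.4),  deviation x̄ - mu_0 = (6.8, 4.4) - (2, 6) = (4.8, -1.6).

Step 2 — sample covariance matrix, S[i,j] = (1/(n-1)) · Σ_k (x_{k,i} - mean_i) · (x_{k,j} - mean_j), divisor n-1 = 4:
  S[U,U] = ((-2.8)·(-2.8) + (-0.8)·(-0.8) + (2.2)·(2.2) + (2.2)·(2.2) + (-0.8)·(-0.8)) / 4 = 18.8/4 = 4.7
  S[U,V] = ((-2.8)·(0.6) + (-0.8)·(-3.4) + (2.2)·(0.6) + (2.2)·(3.6) + (-0.8)·(-1.4)) / 4 = 11.4/4 = 2.85
  S[V,V] = ((0.6)·(0.6) + (-3.4)·(-3.4) + (0.6)·(0.6) + (3.6)·(3.6) + (-1.4)·(-1.4)) / 4 = 27.2/4 = 6.8
  S = [[4.7, 2.85],
 [2.85, 6.8]].

Step 3 — invert S. det(S) = 4.7·6.8 - (2.85)² = 23.8375.
  S^{-1} = (1/det) · [[d, -b], [-b, a]] = [[0.2853, -0.1196],
 [-0.1196, 0.1972]].

Step 4 — quadratic form (x̄ - mu_0)^T · S^{-1} · (x̄ - mu_0):
  S^{-1} · (x̄ - mu_0) = (1.5606, -0.8894),
  (x̄ - mu_0)^T · [...] = (4.8)·(1.5606) + (-1.6)·(-0.8894) = 8.9137.

Step 5 — scale by n: T² = 5 · 8.9137 = 44.5684.

T² ≈ 44.5684


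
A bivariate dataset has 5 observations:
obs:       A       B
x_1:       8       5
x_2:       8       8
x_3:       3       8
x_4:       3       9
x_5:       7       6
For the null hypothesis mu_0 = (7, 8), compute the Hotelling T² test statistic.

Step 1 — sample mean vector:
  mean(A) = (8 + 8 + 3 + 3 + 7) / 5 = 29/5 = 5.8
  mean(B) = (5 + 8 + 8 + 9 + 6) / 5 = 36/5 = 7.2
  x̄ = (5.8, 7.2),  deviation x̄ - mu_0 = (5.8, 7.2) - (7, 8) = (-1.2, -0.8).

Step 2 — sample covariance matrix, S[i,j] = (1/(n-1)) · Σ_k (x_{k,i} - mean_i) · (x_{k,j} - mean_j), divisor n-1 = 4:
  S[A,A] = ((2.2)·(2.2) + (2.2)·(2.2) + (-2.8)·(-2.8) + (-2.8)·(-2.8) + (1.2)·(1.2)) / 4 = 26.8/4 = 6.7
  S[A,B] = ((2.2)·(-2.2) + (2.2)·(0.8) + (-2.8)·(0.8) + (-2.8)·(1.8) + (1.2)·(-1.2)) / 4 = -11.8/4 = -2.95
  S[B,B] = ((-2.2)·(-2.2) + (0.8)·(0.8) + (0.8)·(0.8) + (1.8)·(1.8) + (-1.2)·(-1.2)) / 4 = 10.8/4 = 2.7
  S = [[6.7, -2.95],
 [-2.95, 2.7]].

Step 3 — invert S. det(S) = 6.7·2.7 - (-2.95)² = 9.3875.
  S^{-1} = (1/det) · [[d, -b], [-b, a]] = [[0.2876, 0.3142],
 [0.3142, 0.7137]].

Step 4 — quadratic form (x̄ - mu_0)^T · S^{-1} · (x̄ - mu_0):
  S^{-1} · (x̄ - mu_0) = (-0.5965, -0.9481),
  (x̄ - mu_0)^T · [...] = (-1.2)·(-0.5965) + (-0.8)·(-0.9481) = 1.4743.

Step 5 — scale by n: T² = 5 · 1.4743 = 7.3715.

T² ≈ 7.3715


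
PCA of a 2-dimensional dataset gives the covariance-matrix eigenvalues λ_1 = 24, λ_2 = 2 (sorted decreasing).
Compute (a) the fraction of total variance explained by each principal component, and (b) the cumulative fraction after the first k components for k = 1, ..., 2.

Step 1 — total variance = trace(Sigma) = Σ λ_i = 24 + 2 = 26.

Step 2 — fraction explained by component i = λ_i / Σ λ:
  PC1: 24/26 = 0.9231
  PC2: 2/26 = 0.0769

Step 3 — cumulative fraction after k components = (λ_1 + ... + λ_k) / Σ λ:
  k = 1: 24/26 = 0.9231
  k = 2: (24 + 2)/26 = 26/26 = 1

Summary (fraction, with percent):

explained: PC1 0.9231 (92.31%), PC2 0.0769 (7.69%);  cumulative: 0.9231, 1


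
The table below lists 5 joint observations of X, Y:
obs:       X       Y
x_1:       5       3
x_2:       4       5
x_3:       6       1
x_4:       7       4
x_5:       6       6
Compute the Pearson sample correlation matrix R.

Step 1 — column means:
  mean(X) = (5 + 4 + 6 + 7 + 6) / 5 = 28/5 = 5.6
  mean(Y) = (3 + 5 + 1 + 4 + 6) / 5 = 19/5 = 3.8

Step 2 — sample variances and covariances s[i,j] = (1/(n-1)) · Σ_k (x_{k,i} - mean_i) · (x_{k,j} - mean_j), with n-1 = 4:
  s[X,X] = ((-0.6)·(-0.6) + (-1.6)·(-1.6) + (0.4)·(0.4) + (1.4)·(1.4) + (0.4)·(0.4)) / 4 = 5.2/4 = 1.3
  s[X,Y] = ((-0.6)·(-0.8) + (-1.6)·(1.2) + (0.4)·(-2.8) + (1.4)·(0.2) + (0.4)·(2.2)) / 4 = -1.4/4 = -0.35
  s[Y,Y] = ((-0.8)·(-0.8) + (1.2)·(1.2) + (-2.8)·(-2.8) + (0.2)·(0.2) + (2.2)·(2.2)) / 4 = 14.8/4 = 3.7
  Sample standard deviations s_i = √(s[i,i]):
  s(X) = √(1.3) = 1.1402
  s(Y) = √(3.7) = 1.9235

Step 3 — r_{ij} = s_{ij} / (s_i · s_j):
  r[X,X] = 1 (diagonal).
  r[X,Y] = -0.35 / (1.1402 · 1.9235) = -0.35 / 2.1932 = -0.1596
  r[Y,Y] = 1 (diagonal).

R is symmetric with unit diagonal. Assembling:

R = [[1, -0.1596],
 [-0.1596, 1]]


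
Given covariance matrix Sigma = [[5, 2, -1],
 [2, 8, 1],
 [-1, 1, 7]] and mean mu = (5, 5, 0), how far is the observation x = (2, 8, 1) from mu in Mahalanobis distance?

Step 1 — centre the observation: (x - mu) = (-3, 3, 1).

Step 2 — invert Sigma (cofactor / det for 3×3, or solve directly):
  Sigma^{-1} = [[0.234, -0.0638, 0.0426],
 [-0.0638, 0.1447, -0.0298],
 [0.0426, -0.0298, 0.1532]].

Step 3 — form the quadratic (x - mu)^T · Sigma^{-1} · (x - mu):
  Sigma^{-1} · (x - mu) = (-0.8511, 0.5957, -0.0638).
  (x - mu)^T · [Sigma^{-1} · (x - mu)] = (-3)·(-0.8511) + (3)·(0.5957) + (1)·(-0.0638) = 4.2766.

Step 4 — take square root: d = √(4.2766) ≈ 2.068.

d(x, mu) = √(4.2766) ≈ 2.068


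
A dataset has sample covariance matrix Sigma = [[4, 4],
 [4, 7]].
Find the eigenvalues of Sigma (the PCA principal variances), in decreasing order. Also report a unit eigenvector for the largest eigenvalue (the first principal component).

Step 1 — characteristic polynomial of 2×2 Sigma:
  det(Sigma - λI) = λ² - trace · λ + det = 0.
  trace = 4 + 7 = 11, det = 4·7 - (4)² = 12.
Step 2 — discriminant:
  Δ = trace² - 4·det = 121 - 48 = 73.
Step 3 — eigenvalues:
  λ = (trace ± √Δ)/2 = (11 ± 8.544)/2,
  λ_1 = 9.772,  λ_2 = 1.228.

Step 4 — unit eigenvector for λ_1: solve (Sigma - λ_1 I)v = 0. First row:
  (4 - 9.772)·v_x + (4)·v_y = 0, i.e. (-5.772)·v_x + (4)·v_y = 0,
  so v ∝ (b, λ_1 - a) = (4, 5.772) = u.
  ||u|| = √((4)² + (5.772)²) = √(49.316) ≈ 7.0225,
  v_1 = u/||u|| ≈ (0.5696, 0.8219) (||v_1|| = 1).

λ_1 = 9.772,  λ_2 = 1.228;  v_1 ≈ (0.5696, 0.8219)


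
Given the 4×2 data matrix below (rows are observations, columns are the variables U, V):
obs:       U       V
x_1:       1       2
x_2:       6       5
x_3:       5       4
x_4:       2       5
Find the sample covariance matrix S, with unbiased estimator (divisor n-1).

Step 1 — column means:
  mean(U) = (1 + 6 + 5 + 2) / 4 = 14/4 = 3.5
  mean(V) = (2 + 5 + 4 + 5) / 4 = 16/4 = 4

Step 2 — sample covariance S[i,j] = (1/(n-1)) · Σ_k (x_{k,i} - mean_i) · (x_{k,j} - mean_j), with n-1 = 3.
  S[U,U] = ((-2.5)·(-2.5) + (2.5)·(2.5) + (1.5)·(1.5) + (-1.5)·(-1.5)) / 3 = 17/3 = 5.6667
  S[U,V] = ((-2.5)·(-2) + (2.5)·(1) + (1.5)·(0) + (-1.5)·(1)) / 3 = 6/3 = 2
  S[V,V] = ((-2)·(-2) + (1)·(1) + (0)·(0) + (1)·(1)) / 3 = 6/3 = 2

S is symmetric (S[j,i] = S[i,j]). Assembling:

S = [[5.6667, 2],
 [2, 2]]


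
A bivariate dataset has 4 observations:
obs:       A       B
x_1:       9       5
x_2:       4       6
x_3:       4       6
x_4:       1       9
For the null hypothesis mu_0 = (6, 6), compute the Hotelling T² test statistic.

Step 1 — sample mean vector:
  mean(A) = (9 + 4 + 4 + 1) / 4 = 18/4 = 4.5
  mean(B) = (5 + 6 + 6 + 9) / 4 = 26/4 = 6.5
  x̄ = (4.5, 6.5),  deviation x̄ - mu_0 = (4.5, 6.5) - (6, 6) = (-1.5, 0.5).

Step 2 — sample covariance matrix, S[i,j] = (1/(n-1)) · Σ_k (x_{k,i} - mean_i) · (x_{k,j} - mean_j), divisor n-1 = 3:
  S[A,A] = ((4.5)·(4.5) + (-0.5)·(-0.5) + (-0.5)·(-0.5) + (-3.5)·(-3.5)) / 3 = 33/3 = 11
  S[A,B] = ((4.5)·(-1.5) + (-0.5)·(-0.5) + (-0.5)·(-0.5) + (-3.5)·(2.5)) / 3 = -15/3 = -5
  S[B,B] = ((-1.5)·(-1.5) + (-0.5)·(-0.5) + (-0.5)·(-0.5) + (2.5)·(2.5)) / 3 = 9/3 = 3
  S = [[11, -5],
 [-5, 3]].

Step 3 — invert S. det(S) = 11·3 - (-5)² = 8.
  S^{-1} = (1/det) · [[d, -b], [-b, a]] = [[0.375, 0.625],
 [0.625, 1.375]].

Step 4 — quadratic form (x̄ - mu_0)^T · S^{-1} · (x̄ - mu_0):
  S^{-1} · (x̄ - mu_0) = (-0.25, -0.25),
  (x̄ - mu_0)^T · [...] = (-1.5)·(-0.25) + (0.5)·(-0.25) = 0.25.

Step 5 — scale by n: T² = 4 · 0.25 = 1.

T² ≈ 1


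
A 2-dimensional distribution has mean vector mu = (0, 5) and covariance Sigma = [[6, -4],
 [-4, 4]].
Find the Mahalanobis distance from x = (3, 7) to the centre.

Step 1 — centre the observation: (x - mu) = (3, 2).

Step 2 — invert Sigma. det(Sigma) = 6·4 - (-4)² = 8.
  Sigma^{-1} = (1/det) · [[d, -b], [-b, a]] = [[0.5, 0.5],
 [0.5, 0.75]].

Step 3 — form the quadratic (x - mu)^T · Sigma^{-1} · (x - mu):
  Sigma^{-1} · (x - mu) = (2.5, 3).
  (x - mu)^T · [Sigma^{-1} · (x - mu)] = (3)·(2.5) + (2)·(3) = 13.5.

Step 4 — take square root: d = √(13.5) ≈ 3.6742.

d(x, mu) = √(13.5) ≈ 3.6742


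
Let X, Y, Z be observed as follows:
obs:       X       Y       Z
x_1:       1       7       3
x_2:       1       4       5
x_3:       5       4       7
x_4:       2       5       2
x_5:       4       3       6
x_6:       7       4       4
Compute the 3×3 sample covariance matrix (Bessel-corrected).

Step 1 — column means:
  mean(X) = (1 + 1 + 5 + 2 + 4 + 7) / 6 = 20/6 = 3.3333
  mean(Y) = (7 + 4 + 4 + 5 + 3 + 4) / 6 = 27/6 = 4.5
  mean(Z) = (3 + 5 + 7 + 2 + 6 + 4) / 6 = 27/6 = 4.5

Step 2 — sample covariance S[i,j] = (1/(n-1)) · Σ_k (x_{k,i} - mean_i) · (x_{k,j} - mean_j), with n-1 = 5.
  S[X,X] = ((-2.3333)·(-2.3333) + (-2.3333)·(-2.3333) + (1.6667)·(1.6667) + (-1.3333)·(-1.3333) + (0.6667)·(0.6667) + (3.6667)·(3.6667)) / 5 = 29.3333/5 = 5.8667
  S[X,Y] = ((-2.3333)·(2.5) + (-2.3333)·(-0.5) + (1.6667)·(-0.5) + (-1.3333)·(0.5) + (0.6667)·(-1.5) + (3.6667)·(-0.5)) / 5 = -9/5 = -1.8
  S[X,Z] = ((-2.3333)·(-1.5) + (-2.3333)·(0.5) + (1.6667)·(2.5) + (-1.3333)·(-2.5) + (0.6667)·(1.5) + (3.6667)·(-0.5)) / 5 = 9/5 = 1.8
  S[Y,Y] = ((2.5)·(2.5) + (-0.5)·(-0.5) + (-0.5)·(-0.5) + (0.5)·(0.5) + (-1.5)·(-1.5) + (-0.5)·(-0.5)) / 5 = 9.5/5 = 1.9
  S[Y,Z] = ((2.5)·(-1.5) + (-0.5)·(0.5) + (-0.5)·(2.5) + (0.5)·(-2.5) + (-1.5)·(1.5) + (-0.5)·(-0.5)) / 5 = -8.5/5 = -1.7
  S[Z,Z] = ((-1.5)·(-1.5) + (0.5)·(0.5) + (2.5)·(2.5) + (-2.5)·(-2.5) + (1.5)·(1.5) + (-0.5)·(-0.5)) / 5 = 17.5/5 = 3.5

S is symmetric (S[j,i] = S[i,j]). Assembling:

S = [[5.8667, -1.8, 1.8],
 [-1.8, 1.9, -1.7],
 [1.8, -1.7, 3.5]]


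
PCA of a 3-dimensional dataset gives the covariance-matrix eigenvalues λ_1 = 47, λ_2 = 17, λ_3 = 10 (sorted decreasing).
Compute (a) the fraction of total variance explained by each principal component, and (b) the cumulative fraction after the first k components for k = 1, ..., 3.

Step 1 — total variance = trace(Sigma) = Σ λ_i = 47 + 17 + 10 = 74.

Step 2 — fraction explained by component i = λ_i / Σ λ:
  PC1: 47/74 = 0.6351
  PC2: 17/74 = 0.2297
  PC3: 10/74 = 0.1351

Step 3 — cumulative fraction after k components = (λ_1 + ... + λ_k) / Σ λ:
  k = 1: 47/74 = 0.6351
  k = 2: (47 + 17)/74 = 64/74 = 0.8649
  k = 3: (47 + 17 + 10)/74 = 74/74 = 1

Summary (fraction, with percent):

explained: PC1 0.6351 (63.51%), PC2 0.2297 (22.97%), PC3 0.1351 (13.51%);  cumulative: 0.6351, 0.8649, 1


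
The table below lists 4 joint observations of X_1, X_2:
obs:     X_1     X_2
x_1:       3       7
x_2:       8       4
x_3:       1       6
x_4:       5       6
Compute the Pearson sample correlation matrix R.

Step 1 — column means:
  mean(X_1) = (3 + 8 + 1 + 5) / 4 = 17/4 = 4.25
  mean(X_2) = (7 + 4 + 6 + 6) / 4 = 23/4 = 5.75

Step 2 — sample variances and covariances s[i,j] = (1/(n-1)) · Σ_k (x_{k,i} - mean_i) · (x_{k,j} - mean_j), with n-1 = 3:
  s[X_1,X_1] = ((-1.25)·(-1.25) + (3.75)·(3.75) + (-3.25)·(-3.25) + (0.75)·(0.75)) / 3 = 26.75/3 = 8.9167
  s[X_1,X_2] = ((-1.25)·(1.25) + (3.75)·(-1.75) + (-3.25)·(0.25) + (0.75)·(0.25)) / 3 = -8.75/3 = -2.9167
  s[X_2,X_2] = ((1.25)·(1.25) + (-1.75)·(-1.75) + (0.25)·(0.25) + (0.25)·(0.25)) / 3 = 4.75/3 = 1.5833
  Sample standard deviations s_i = √(s[i,i]):
  s(X_1) = √(8.9167) = 2.9861
  s(X_2) = √(1.5833) = 1.2583

Step 3 — r_{ij} = s_{ij} / (s_i · s_j):
  r[X_1,X_1] = 1 (diagonal).
  r[X_1,X_2] = -2.9167 / (2.9861 · 1.2583) = -2.9167 / 3.7574 = -0.7762
  r[X_2,X_2] = 1 (diagonal).

R is symmetric with unit diagonal. Assembling:

R = [[1, -0.7762],
 [-0.7762, 1]]


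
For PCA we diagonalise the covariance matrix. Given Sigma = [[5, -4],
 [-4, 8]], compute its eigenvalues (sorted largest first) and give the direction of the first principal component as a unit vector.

Step 1 — characteristic polynomial of 2×2 Sigma:
  det(Sigma - λI) = λ² - trace · λ + det = 0.
  trace = 5 + 8 = 13, det = 5·8 - (-4)² = 24.
Step 2 — discriminant:
  Δ = trace² - 4·det = 169 - 96 = 73.
Step 3 — eigenvalues:
  λ = (trace ± √Δ)/2 = (13 ± 8.544)/2,
  λ_1 = 10.772,  λ_2 = 2.228.

Step 4 — unit eigenvector for λ_1: solve (Sigma - λ_1 I)v = 0. First row:
  (5 - 10.772)·v_x + (-4)·v_y = 0, i.e. (-5.772)·v_x + (-4)·v_y = 0,
  so v ∝ (b, λ_1 - a) = (-4, 5.772); multiply by -1 so the first entry is positive: u = (4, -5.772).
  ||u|| = √((4)² + (-5.772)²) = √(49.316) ≈ 7.0225,
  v_1 = u/||u|| ≈ (0.5696, -0.8219) (||v_1|| = 1).

λ_1 = 10.772,  λ_2 = 2.228;  v_1 ≈ (0.5696, -0.8219)


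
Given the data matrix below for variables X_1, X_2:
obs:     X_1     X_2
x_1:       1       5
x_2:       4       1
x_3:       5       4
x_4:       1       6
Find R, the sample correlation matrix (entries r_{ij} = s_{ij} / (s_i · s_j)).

Step 1 — column means:
  mean(X_1) = (1 + 4 + 5 + 1) / 4 = 11/4 = 2.75
  mean(X_2) = (5 + 1 + 4 + 6) / 4 = 16/4 = 4

Step 2 — sample variances and covariances s[i,j] = (1/(n-1)) · Σ_k (x_{k,i} - mean_i) · (x_{k,j} - mean_j), with n-1 = 3:
  s[X_1,X_1] = ((-1.75)·(-1.75) + (1.25)·(1.25) + (2.25)·(2.25) + (-1.75)·(-1.75)) / 3 = 12.75/3 = 4.25
  s[X_1,X_2] = ((-1.75)·(1) + (1.25)·(-3) + (2.25)·(0) + (-1.75)·(2)) / 3 = -9/3 = -3
  s[X_2,X_2] = ((1)·(1) + (-3)·(-3) + (0)·(0) + (2)·(2)) / 3 = 14/3 = 4.6667
  Sample standard deviations s_i = √(s[i,i]):
  s(X_1) = √(4.25) = 2.0616
  s(X_2) = √(4.6667) = 2.1602

Step 3 — r_{ij} = s_{ij} / (s_i · s_j):
  r[X_1,X_1] = 1 (diagonal).
  r[X_1,X_2] = -3 / (2.0616 · 2.1602) = -3 / 4.4535 = -0.6736
  r[X_2,X_2] = 1 (diagonal).

R is symmetric with unit diagonal. Assembling:

R = [[1, -0.6736],
 [-0.6736, 1]]


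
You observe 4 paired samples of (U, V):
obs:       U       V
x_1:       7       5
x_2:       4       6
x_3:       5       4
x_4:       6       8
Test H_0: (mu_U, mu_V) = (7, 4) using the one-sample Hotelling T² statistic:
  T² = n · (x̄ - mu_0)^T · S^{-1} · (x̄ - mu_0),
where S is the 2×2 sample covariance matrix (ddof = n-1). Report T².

Step 1 — sample mean vector:
  mean(U) = (7 + 4 + 5 + 6) / 4 = 22/4 = 5.5
  mean(V) = (5 + 6 + 4 + 8) / 4 = 23/4 = 5.75
  x̄ = (5.5, 5.75),  deviation x̄ - mu_0 = (5.5, 5.75) - (7, 4) = (-1.5, 1.75).

Step 2 — sample covariance matrix, S[i,j] = (1/(n-1)) · Σ_k (x_{k,i} - mean_i) · (x_{k,j} - mean_j), divisor n-1 = 3:
  S[U,U] = ((1.5)·(1.5) + (-1.5)·(-1.5) + (-0.5)·(-0.5) + (0.5)·(0.5)) / 3 = 5/3 = 1.6667
  S[U,V] = ((1.5)·(-0.75) + (-1.5)·(0.25) + (-0.5)·(-1.75) + (0.5)·(2.25)) / 3 = 0.5/3 = 0.1667
  S[V,V] = ((-0.75)·(-0.75) + (0.25)·(0.25) + (-1.75)·(-1.75) + (2.25)·(2.25)) / 3 = 8.75/3 = 2.9167
  S = [[1.6667, 0.1667],
 [0.1667, 2.9167]].

Step 3 — invert S. det(S) = 1.6667·2.9167 - (0.1667)² = 4.8333.
  S^{-1} = (1/det) · [[d, -b], [-b, a]] = [[0.6034, -0.0345],
 [-0.0345, 0.3448]].

Step 4 — quadratic form (x̄ - mu_0)^T · S^{-1} · (x̄ - mu_0):
  S^{-1} · (x̄ - mu_0) = (-0.9655, 0.6552),
  (x̄ - mu_0)^T · [...] = (-1.5)·(-0.9655) + (1.75)·(0.6552) = 2.5948.

Step 5 — scale by n: T² = 4 · 2.5948 = 10.3793.

T² ≈ 10.3793
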